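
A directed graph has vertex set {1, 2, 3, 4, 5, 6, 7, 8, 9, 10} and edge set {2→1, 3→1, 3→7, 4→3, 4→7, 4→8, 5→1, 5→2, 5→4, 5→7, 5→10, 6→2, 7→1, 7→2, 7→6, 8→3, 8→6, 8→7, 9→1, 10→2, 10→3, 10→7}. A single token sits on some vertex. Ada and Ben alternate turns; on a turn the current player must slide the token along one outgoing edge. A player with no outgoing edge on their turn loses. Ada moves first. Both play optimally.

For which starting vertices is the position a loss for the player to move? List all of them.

1, 4, 6, 10

Classify positions by backward induction: terminal positions (no move available) are L. From any other position, the mover wins iff some move reaches an L.
Every edge goes from a vertex to one that appears earlier in the order 1, 2, 6, 7, 3, 9, 8, 4, 10, 5, so processing vertices in that order labels each vertex after all of its successors.
1: no outgoing edge → L
2: W (go to 1, an L position)
6: L (sole option 2(W) is W)
7: W (go to 6, an L position)
3: W (go to 1, an L position)
9: W (go to 1, an L position)
8: W (go to 6, an L position)
4: L (options 8(W), 3(W), 7(W) are all W)
10: L (options 3(W), 7(W), 2(W) are all W)
5: W (go to 10, an L position)
Reading off the rows marked L gives the requested list; there are 4 such vertices.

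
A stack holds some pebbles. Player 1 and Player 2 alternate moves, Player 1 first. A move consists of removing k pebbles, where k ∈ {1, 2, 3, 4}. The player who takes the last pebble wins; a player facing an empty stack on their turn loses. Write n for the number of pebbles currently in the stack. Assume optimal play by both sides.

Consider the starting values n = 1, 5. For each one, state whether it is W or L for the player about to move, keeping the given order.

Label each position W (a win for the player to move) or L (a loss). A position with no legal move is L; any other position is W exactly when some move reaches an L, and L when every move reaches a W.
n=0: no move → L
n=1: W (go to 0, an L position)
n=2: W (go to 0, an L position)
n=3: W (go to 0, an L position)
n=4: W (go to 0, an L position)
n=5: L (options 4(W), 3(W), 2(W), 1(W) are all W)

1: W, 5: L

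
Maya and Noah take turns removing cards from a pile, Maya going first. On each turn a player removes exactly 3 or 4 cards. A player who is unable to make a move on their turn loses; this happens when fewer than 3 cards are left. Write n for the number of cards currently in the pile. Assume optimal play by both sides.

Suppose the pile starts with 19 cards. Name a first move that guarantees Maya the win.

Remove 3, leaving 16.

Build the W/L table. Terminal = L. A non-terminal position is W if it has a move to some L; otherwise it is L.
n=0: no move → L
n=1: no move → L
n=2: no move → L
n=3: W (go to 0, an L position)
n=4: W (go to 1, an L position)
n=5: W (go to 2, an L position)
n=6: W (go to 2, an L position)
n=7: L (options 4(W), 3(W) are all W)
n=8: L (options 5(W), 4(W) are all W)
n=9: L (options 6(W), 5(W) are all W)
n=10: W (go to 7, an L position)
n=11: W (go to 8, an L position)
n=12: W (go to 9, an L position)
n=13: W (go to 9, an L position)
n=14: L (options 11(W), 10(W) are all W)
n=15: L (options 12(W), 11(W) are all W)
n=16: L (options 13(W), 12(W) are all W)
n=17: W (go to 14, an L position)
n=18: W (go to 15, an L position)
n=19: W (go to 16, an L position)
From 19, the L positions reachable in one move are: 16, 15. Any move reaching one of these is winning.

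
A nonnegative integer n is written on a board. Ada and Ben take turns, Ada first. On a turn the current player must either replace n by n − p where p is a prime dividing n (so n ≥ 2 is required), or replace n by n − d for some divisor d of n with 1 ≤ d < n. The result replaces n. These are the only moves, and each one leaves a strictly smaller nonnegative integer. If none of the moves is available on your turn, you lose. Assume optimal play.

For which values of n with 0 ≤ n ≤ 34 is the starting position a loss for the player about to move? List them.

0, 1, 4, 9, 14, 20, 26, 32

Positions with no move are L. A position that does have a move is losing for the player to move precisely when every available move leads to a winning position for the opponent. Fill in the labels:
n=0: no move → L
n=1: no move → L
n=2: can move to 0, which is L ⇒ W
n=3: can move to 0, which is L ⇒ W
n=4: moves to 2(W), 3(W); every one is W ⇒ L
n=5: can move to 0, which is L ⇒ W
n=6: can move to 4, which is L ⇒ W
n=7: can move to 0, which is L ⇒ W
n=8: can move to 4, which is L ⇒ W
n=9: moves to 6(W), 8(W); every one is W ⇒ L
n=10: can move to 9, which is L ⇒ W
n=11: can move to 0, which is L ⇒ W
n=12: can move to 9, which is L ⇒ W
n=13: can move to 0, which is L ⇒ W
n=14: moves to 7(W), 12(W), 13(W); every one is W ⇒ L
n=15: can move to 14, which is L ⇒ W
n=16: can move to 14, which is L ⇒ W
n=17: can move to 0, which is L ⇒ W
n=18: can move to 9, which is L ⇒ W
n=19: can move to 0, which is L ⇒ W
n=20: moves to 10(W), 15(W), 16(W), 18(W), 19(W); every one is W ⇒ L
n=21: can move to 14, which is L ⇒ W
n=22: can move to 20, which is L ⇒ W
n=23: can move to 0, which is L ⇒ W
n=24: can move to 20, which is L ⇒ W
n=25: can move to 20, which is L ⇒ W
n=26: moves to 13(W), 24(W), 25(W); every one is W ⇒ L
n=27: can move to 26, which is L ⇒ W
n=28: can move to 14, which is L ⇒ W
n=29: can move to 0, which is L ⇒ W
n=30: can move to 20, which is L ⇒ W
n=31: can move to 0, which is L ⇒ W
n=32: moves to 16(W), 24(W), 28(W), 30(W), 31(W); every one is W ⇒ L
n=33: can move to 32, which is L ⇒ W
n=34: can move to 32, which is L ⇒ W
Reading off the rows marked L gives the requested list; there are 8 such values of n.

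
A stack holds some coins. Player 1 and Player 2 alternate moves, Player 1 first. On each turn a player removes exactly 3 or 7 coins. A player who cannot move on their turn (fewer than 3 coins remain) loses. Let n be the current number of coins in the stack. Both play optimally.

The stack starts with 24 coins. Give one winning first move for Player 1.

Label each position W (a win for the player to move) or L (a loss). A position with no legal move is L; any other position is W exactly when some move reaches an L, and L when every move reaches a W.
n=0: no move → L
n=1: no move → L
n=2: no move → L
n=3: reaches L-position 0 → W
n=4: reaches L-position 1 → W
n=5: reaches L-position 2 → W
n=6: only reaches 3(W), which is W → L
n=7: reaches L-position 0 → W
n=8: reaches L-position 1 → W
n=9: reaches L-position 6 → W
n=10: only reaches 7(W), 3(W), all W → L
n=11: only reaches 8(W), 4(W), all W → L
n=12: only reaches 9(W), 5(W), all W → L
n=13: reaches L-position 10 → W
n=14: reaches L-position 11 → W
n=15: reaches L-position 12 → W
n=16: only reaches 13(W), 9(W), all W → L
n=17: reaches L-position 10 → W
n=18: reaches L-position 11 → W
n=19: reaches L-position 16 → W
n=20: only reaches 17(W), 13(W), all W → L
n=21: only reaches 18(W), 14(W), all W → L
n=22: only reaches 19(W), 15(W), all W → L
n=23: reaches L-position 20 → W
n=24: reaches L-position 21 → W
From 24, the L positions reachable in one move are: 21.

Remove 3, leaving 21.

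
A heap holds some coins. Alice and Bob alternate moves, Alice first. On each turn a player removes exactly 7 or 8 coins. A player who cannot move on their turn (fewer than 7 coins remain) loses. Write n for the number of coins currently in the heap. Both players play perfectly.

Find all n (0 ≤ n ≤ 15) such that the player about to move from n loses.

Compute win/loss labels from the base case upward. A position with no move is L. Any other position is W if it can reach an L in one move, else L.
n=0: no move → L
n=1: no move → L
n=2: no move → L
n=3: no move → L
n=4: no move → L
n=5: no move → L
n=6: no move → L
n=7: →0(L), so W
n=8: →1(L), so W
n=9: →2(L), so W
n=10: →3(L), so W
n=11: →4(L), so W
n=12: →5(L), so W
n=13: →6(L), so W
n=14: →6(L), so W
n=15: →8(W), 7(W) — all W, so L
The losing starting values of n are exactly the entries labelled L in this table (8 of them).

0, 1, 2, 3, 4, 5, 6, 15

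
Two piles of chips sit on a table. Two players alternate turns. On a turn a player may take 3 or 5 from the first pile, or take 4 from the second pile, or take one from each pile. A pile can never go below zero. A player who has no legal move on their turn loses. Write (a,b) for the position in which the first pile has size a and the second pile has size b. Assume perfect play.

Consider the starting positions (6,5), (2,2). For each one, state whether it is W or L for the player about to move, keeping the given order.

(6,5): W, (2,2): L

Use the standard recursion: the mover loses at a terminal position; elsewhere, the mover wins exactly when some move hands the opponent an L position.
No move ever increases a pile, so every position that can arise here has a ≤ 6 and b ≤ 5; it is enough to label the cells with 0 ≤ a ≤ 6 and 0 ≤ b ≤ 5.
Every move lowers a or b (never raises either), so fill the grid row by row in increasing a, and left to right within a row: each cell's successors are then already labelled.
      b=0  b=1  b=2  b=3  b=4  b=5
a=0:    L    L    L    L    W    W
a=1:    L    W    W    W    W    L
a=2:    L    W    L    L    W    L
a=3:    W    W    W    W    W    L
a=4:    W    L    L    L    L    W
a=5:    W    W    W    W    W    W
a=6:    W    L    L    L    L    W
Cells with no legal move (terminal, hence L): (0,0), (0,1), (0,2), (0,3), (1,0), (2,0).
The remaining L cells, each justified by listing all of its moves:
(1,5): moves to (1,1)(W), (0,4)(W); every one is W ⇒ L
(2,2): the only move is to (1,1)(W), a W ⇒ L
(2,3): the only move is to (1,2)(W), a W ⇒ L
(2,5): moves to (2,1)(W), (1,4)(W); every one is W ⇒ L
(3,5): moves to (0,5)(W), (3,1)(W), (2,4)(W); every one is W ⇒ L
(4,1): moves to (1,1)(W), (3,0)(W); every one is W ⇒ L
(4,2): moves to (1,2)(W), (3,1)(W); every one is W ⇒ L
(4,3): moves to (1,3)(W), (3,2)(W); every one is W ⇒ L
(4,4): moves to (1,4)(W), (4,0)(W), (3,3)(W); every one is W ⇒ L
(6,1): moves to (3,1)(W), (1,1)(W), (5,0)(W); every one is W ⇒ L
(6,2): moves to (3,2)(W), (1,2)(W), (5,1)(W); every one is W ⇒ L
(6,3): moves to (3,3)(W), (1,3)(W), (5,2)(W); every one is W ⇒ L
(6,4): moves to (3,4)(W), (1,4)(W), (6,0)(W), (5,3)(W); every one is W ⇒ L
Every other cell has at least one move into one of the L cells above, so it is W.
(6,5): the move to (3,5) reaches an L cell, so W
(2,2): one of the L cells justified above, so L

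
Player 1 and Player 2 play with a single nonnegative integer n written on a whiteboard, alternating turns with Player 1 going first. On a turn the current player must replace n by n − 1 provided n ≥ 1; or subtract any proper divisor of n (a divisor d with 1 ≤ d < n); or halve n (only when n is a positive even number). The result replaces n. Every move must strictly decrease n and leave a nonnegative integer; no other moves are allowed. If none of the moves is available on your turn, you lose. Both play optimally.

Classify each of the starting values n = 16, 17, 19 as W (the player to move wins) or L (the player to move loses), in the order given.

Compute win/loss labels from the base case upward. A position with no move is L. Any other position is W if it can reach an L in one move, else L.
n=0: no move → L
n=1: reaches L-position 0 → W
n=2: only reaches 1(W), which is W → L
n=3: reaches L-position 2 → W
n=4: reaches L-position 2 → W
n=5: only reaches 4(W), which is W → L
n=6: reaches L-position 5 → W
n=7: only reaches 6(W), which is W → L
n=8: reaches L-position 7 → W
n=9: only reaches 6(W), 8(W), all W → L
n=10: reaches L-position 5 → W
n=11: only reaches 10(W), which is W → L
n=12: reaches L-position 9 → W
n=13: only reaches 12(W), which is W → L
n=14: reaches L-position 7 → W
n=15: only reaches 10(W), 12(W), 14(W), all W → L
n=16: reaches L-position 15 → W
n=17: only reaches 16(W), which is W → L
n=18: reaches L-position 9 → W
n=19: only reaches 18(W), which is W → L

16: W, 17: L, 19: L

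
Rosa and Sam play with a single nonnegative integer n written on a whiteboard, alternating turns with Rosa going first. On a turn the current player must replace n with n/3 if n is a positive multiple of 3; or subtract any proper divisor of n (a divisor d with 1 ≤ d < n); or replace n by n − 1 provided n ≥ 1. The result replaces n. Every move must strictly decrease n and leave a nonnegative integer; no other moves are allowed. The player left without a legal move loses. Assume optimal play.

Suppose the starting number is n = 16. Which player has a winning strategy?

Sam wins.

Use the standard recursion: the mover loses at a terminal position; elsewhere, the mover wins exactly when some move hands the opponent an L position.
n=0: no move → L
n=1: reaches L-position 0 → W
n=2: only reaches 1(W), which is W → L
n=3: reaches L-position 2 → W
n=4: reaches L-position 2 → W
n=5: only reaches 4(W), which is W → L
n=6: reaches L-position 2 → W
n=7: only reaches 6(W), which is W → L
n=8: reaches L-position 7 → W
n=9: only reaches 3(W), 6(W), 8(W), all W → L
n=10: reaches L-position 5 → W
n=11: only reaches 10(W), which is W → L
n=12: reaches L-position 9 → W
n=13: only reaches 12(W), which is W → L
n=14: reaches L-position 7 → W
n=15: reaches L-position 5 → W
n=16: only reaches 8(W), 12(W), 14(W), 15(W), all W → L
Every move from 16 reaches a W position, so the mover loses.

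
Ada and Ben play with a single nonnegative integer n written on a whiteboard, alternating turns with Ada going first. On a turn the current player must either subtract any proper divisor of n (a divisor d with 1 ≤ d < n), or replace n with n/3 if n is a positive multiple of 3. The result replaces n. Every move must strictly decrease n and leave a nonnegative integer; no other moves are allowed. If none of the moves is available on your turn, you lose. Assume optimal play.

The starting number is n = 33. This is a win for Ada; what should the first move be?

Move to 11.

Build the W/L table. Terminal = L. A non-terminal position is W if it has a move to some L; otherwise it is L.
n=0: no move → L
n=1: no move → L
n=2: →1(L), so W
n=3: →1(L), so W
n=4: →2(W), 3(W) — all W, so L
n=5: →4(L), so W
n=6: →4(L), so W
n=7: →6(W) only, which is W, so L
n=8: →4(L), so W
n=9: →3(W), 6(W), 8(W) — all W, so L
n=10: →9(L), so W
n=11: →10(W) only, which is W, so L
n=12: →4(L), so W
n=13: →12(W) only, which is W, so L
n=14: →7(L), so W
n=15: →5(W), 10(W), 12(W), 14(W) — all W, so L
n=16: →15(L), so W
n=17: →16(W) only, which is W, so L
n=18: →9(L), so W
n=19: →18(W) only, which is W, so L
n=20: →15(L), so W
n=21: →7(L), so W
n=22: →11(L), so W
n=23: →22(W) only, which is W, so L
n=24: →23(L), so W
n=25: →20(W), 24(W) — all W, so L
n=26: →13(L), so W
n=27: →9(L), so W
n=28: →14(W), 21(W), 24(W), 26(W), 27(W) — all W, so L
n=29: →28(L), so W
n=30: →15(L), so W
n=31: →30(W) only, which is W, so L
n=32: →28(L), so W
n=33: →11(L), so W
From 33, the L positions reachable in one move are: 11.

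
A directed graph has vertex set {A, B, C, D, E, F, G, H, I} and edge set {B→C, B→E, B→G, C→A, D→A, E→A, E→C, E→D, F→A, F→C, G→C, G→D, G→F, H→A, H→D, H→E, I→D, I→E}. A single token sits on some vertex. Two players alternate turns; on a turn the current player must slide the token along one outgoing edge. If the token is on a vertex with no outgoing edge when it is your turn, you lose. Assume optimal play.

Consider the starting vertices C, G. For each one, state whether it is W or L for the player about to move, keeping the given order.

Classify positions by backward induction: terminal positions (no move available) are L. From any other position, the mover wins iff some move reaches an L.
Every edge goes from a vertex to one that appears earlier in the order A, C, D, F, G, E, H, B, I, so processing vertices in that order labels each vertex after all of its successors.
A: no outgoing edge → L
C: →A(L), so W
D: →A(L), so W
F: →A(L), so W
G: →F(W), D(W), C(W) — all W, so L
E: →A(L), so W
H: →A(L), so W
B: →G(L), so W
I: →E(W), D(W) — all W, so L

C: W, G: L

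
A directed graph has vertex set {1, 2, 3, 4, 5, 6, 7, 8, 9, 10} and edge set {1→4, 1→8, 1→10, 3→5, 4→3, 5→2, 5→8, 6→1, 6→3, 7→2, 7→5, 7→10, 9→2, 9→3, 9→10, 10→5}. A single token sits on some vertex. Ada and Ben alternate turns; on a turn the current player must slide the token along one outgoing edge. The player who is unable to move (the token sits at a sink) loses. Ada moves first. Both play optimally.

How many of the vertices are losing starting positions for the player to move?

Build the W/L table. Terminal = L. A non-terminal position is W if it has a move to some L; otherwise it is L.
Every edge goes from a vertex to one that appears earlier in the order 2, 8, 5, 3, 10, 9, 7, 4, 1, 6, so processing vertices in that order labels each vertex after all of its successors.
2: no outgoing edge → L
8: no outgoing edge → L
5: →8(L), so W
3: →5(W) only, which is W, so L
10: →5(W) only, which is W, so L
9: →10(L), so W
7: →10(L), so W
4: →3(L), so W
1: →10(L), so W
6: →3(L), so W
The L vertices are 2, 3, 8, 10; that is 4 in all.

4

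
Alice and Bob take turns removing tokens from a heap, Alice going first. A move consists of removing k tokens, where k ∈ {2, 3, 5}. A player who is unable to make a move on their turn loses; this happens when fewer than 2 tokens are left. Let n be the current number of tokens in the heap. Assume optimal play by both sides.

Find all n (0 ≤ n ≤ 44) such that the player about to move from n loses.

0, 1, 7, 8, 14, 15, 21, 22, 28, 29, 35, 36, 42, 43

Compute win/loss labels from the base case upward. A position with no move is L. Any other position is W if it can reach an L in one move, else L.
n=0: no move → L
n=1: no move → L
n=2: can move to 0, which is L ⇒ W
n=3: can move to 1, which is L ⇒ W
n=4: can move to 1, which is L ⇒ W
n=5: can move to 0, which is L ⇒ W
n=6: can move to 1, which is L ⇒ W
n=7: moves to 5(W), 4(W), 2(W); every one is W ⇒ L
n=8: moves to 6(W), 5(W), 3(W); every one is W ⇒ L
n=9: can move to 7, which is L ⇒ W
n=10: can move to 8, which is L ⇒ W
n=11: can move to 8, which is L ⇒ W
n=12: can move to 7, which is L ⇒ W
n=13: can move to 8, which is L ⇒ W
n=14: moves to 12(W), 11(W), 9(W); every one is W ⇒ L
n=15: moves to 13(W), 12(W), 10(W); every one is W ⇒ L
n=16: can move to 14, which is L ⇒ W
n=17: can move to 15, which is L ⇒ W
n=18: can move to 15, which is L ⇒ W
n=19: can move to 14, which is L ⇒ W
n=20: can move to 15, which is L ⇒ W
n=21: moves to 19(W), 18(W), 16(W); every one is W ⇒ L
n=22: moves to 20(W), 19(W), 17(W); every one is W ⇒ L
n=23: can move to 21, which is L ⇒ W
n=24: can move to 22, which is L ⇒ W
n=25: can move to 22, which is L ⇒ W
n=26: can move to 21, which is L ⇒ W
n=27: can move to 22, which is L ⇒ W
n=28: moves to 26(W), 25(W), 23(W); every one is W ⇒ L
n=29: moves to 27(W), 26(W), 24(W); every one is W ⇒ L
n=30: can move to 28, which is L ⇒ W
n=31: can move to 29, which is L ⇒ W
n=32: can move to 29, which is L ⇒ W
n=33: can move to 28, which is L ⇒ W
n=34: can move to 29, which is L ⇒ W
n=35: moves to 33(W), 32(W), 30(W); every one is W ⇒ L
n=36: moves to 34(W), 33(W), 31(W); every one is W ⇒ L
n=37: can move to 35, which is L ⇒ W
n=38: can move to 36, which is L ⇒ W
n=39: can move to 36, which is L ⇒ W
n=40: can move to 35, which is L ⇒ W
n=41: can move to 36, which is L ⇒ W
n=42: moves to 40(W), 39(W), 37(W); every one is W ⇒ L
n=43: moves to 41(W), 40(W), 38(W); every one is W ⇒ L
n=44: can move to 42, which is L ⇒ W
The losing starting values of n are exactly the entries labelled L in this table (14 of them).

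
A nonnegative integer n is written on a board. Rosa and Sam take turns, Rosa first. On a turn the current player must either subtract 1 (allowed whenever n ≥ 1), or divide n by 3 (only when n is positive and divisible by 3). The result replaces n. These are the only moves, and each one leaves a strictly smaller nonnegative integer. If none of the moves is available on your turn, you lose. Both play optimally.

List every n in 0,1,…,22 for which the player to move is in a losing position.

Label each position W (a win for the player to move) or L (a loss). A position with no legal move is L; any other position is W exactly when some move reaches an L, and L when every move reaches a W.
n=0: no move → L
n=1: reaches L-position 0 → W
n=2: only reaches 1(W), which is W → L
n=3: reaches L-position 2 → W
n=4: only reaches 3(W), which is W → L
n=5: reaches L-position 4 → W
n=6: reaches L-position 2 → W
n=7: only reaches 6(W), which is W → L
n=8: reaches L-position 7 → W
n=9: only reaches 3(W), 8(W), all W → L
n=10: reaches L-position 9 → W
n=11: only reaches 10(W), which is W → L
n=12: reaches L-position 4 → W
n=13: only reaches 12(W), which is W → L
n=14: reaches L-position 13 → W
n=15: only reaches 5(W), 14(W), all W → L
n=16: reaches L-position 15 → W
n=17: only reaches 16(W), which is W → L
n=18: reaches L-position 17 → W
n=19: only reaches 18(W), which is W → L
n=20: reaches L-position 19 → W
n=21: reaches L-position 7 → W
n=22: only reaches 21(W), which is W → L
Reading off the rows marked L gives the requested list; there are 11 such values of n.

0, 2, 4, 7, 9, 11, 13, 15, 17, 19, 22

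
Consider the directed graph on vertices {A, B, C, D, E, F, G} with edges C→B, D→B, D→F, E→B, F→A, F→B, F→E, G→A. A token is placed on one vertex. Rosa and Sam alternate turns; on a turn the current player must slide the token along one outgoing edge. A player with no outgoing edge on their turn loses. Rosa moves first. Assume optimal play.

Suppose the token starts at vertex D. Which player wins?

Use the standard recursion: the mover loses at a terminal position; elsewhere, the mover wins exactly when some move hands the opponent an L position.
Every edge goes from a vertex to one that appears earlier in the order B, A, E, F, D, C, G, so processing vertices in that order labels each vertex after all of its successors.
B: no outgoing edge → L
A: no outgoing edge → L
E: →B(L), so W
F: →A(L), so W
D: →B(L), so W
C: →B(L), so W
G: →A(L), so W
From D Rosa can move to B, reaching an L position.

Rosa wins.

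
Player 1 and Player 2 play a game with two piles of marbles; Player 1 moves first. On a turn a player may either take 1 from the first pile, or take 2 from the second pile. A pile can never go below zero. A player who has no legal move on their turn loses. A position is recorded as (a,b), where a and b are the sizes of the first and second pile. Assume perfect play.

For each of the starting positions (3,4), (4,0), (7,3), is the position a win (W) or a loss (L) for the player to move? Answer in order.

(3,4): W, (4,0): L, (7,3): L

Work bottom-up. With no move the player to move loses. Otherwise the position is W if at least one move leads to an L position for the opponent, and L if every move leads to a W.
No move ever increases a pile, so every position that can arise here has a ≤ 7 and b ≤ 4; it is enough to label the cells with 0 ≤ a ≤ 7 and 0 ≤ b ≤ 4.
Every move lowers a or b (never raises either), so fill the grid row by row in increasing a, and left to right within a row: each cell's successors are then already labelled.
      b=0  b=1  b=2  b=3  b=4
a=0:    L    L    W    W    L
a=1:    W    W    L    L    W
a=2:    L    L    W    W    L
a=3:    W    W    L    L    W
a=4:    L    L    W    W    L
a=5:    W    W    L    L    W
a=6:    L    L    W    W    L
a=7:    W    W    L    L    W
Cells with no legal move (terminal, hence L): (0,0), (0,1).
The remaining L cells, each justified by listing all of its moves:
(0,4): →(0,2)(W) only, which is W, so L
(1,2): →(0,2)(W), (1,0)(W) — all W, so L
(1,3): →(0,3)(W), (1,1)(W) — all W, so L
(2,0): →(1,0)(W) only, which is W, so L
(2,1): →(1,1)(W) only, which is W, so L
(2,4): →(1,4)(W), (2,2)(W) — all W, so L
(3,2): →(2,2)(W), (3,0)(W) — all W, so L
(3,3): →(2,3)(W), (3,1)(W) — all W, so L
(4,0): →(3,0)(W) only, which is W, so L
(4,1): →(3,1)(W) only, which is W, so L
(4,4): →(3,4)(W), (4,2)(W) — all W, so L
(5,2): →(4,2)(W), (5,0)(W) — all W, so L
(5,3): →(4,3)(W), (5,1)(W) — all W, so L
(6,0): →(5,0)(W) only, which is W, so L
(6,1): →(5,1)(W) only, which is W, so L
(6,4): →(5,4)(W), (6,2)(W) — all W, so L
(7,2): →(6,2)(W), (7,0)(W) — all W, so L
(7,3): →(6,3)(W), (7,1)(W) — all W, so L
Every other cell has at least one move into one of the L cells above, so it is W.
(3,4): the move to (2,4) reaches an L cell, so W
(4,0): one of the L cells justified above, so L
(7,3): one of the L cells justified above, so L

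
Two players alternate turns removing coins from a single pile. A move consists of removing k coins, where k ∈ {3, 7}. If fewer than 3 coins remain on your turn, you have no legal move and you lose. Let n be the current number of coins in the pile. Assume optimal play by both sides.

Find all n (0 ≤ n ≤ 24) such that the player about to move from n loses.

Compute win/loss labels from the base case upward. A position with no move is L. Any other position is W if it can reach an L in one move, else L.
n=0: no move → L
n=1: no move → L
n=2: no move → L
n=3: →0(L), so W
n=4: →1(L), so W
n=5: →2(L), so W
n=6: →3(W) only, which is W, so L
n=7: →0(L), so W
n=8: →1(L), so W
n=9: →6(L), so W
n=10: →7(W), 3(W) — all W, so L
n=11: →8(W), 4(W) — all W, so L
n=12: →9(W), 5(W) — all W, so L
n=13: →10(L), so W
n=14: →11(L), so W
n=15: →12(L), so W
n=16: →13(W), 9(W) — all W, so L
n=17: →10(L), so W
n=18: →11(L), so W
n=19: →16(L), so W
n=20: →17(W), 13(W) — all W, so L
n=21: →18(W), 14(W) — all W, so L
n=22: →19(W), 15(W) — all W, so L
n=23: →20(L), so W
n=24: →21(L), so W
Reading off the rows marked L gives the requested list; there are 11 such values of n.

0, 1, 2, 6, 10, 11, 12, 16, 20, 21, 22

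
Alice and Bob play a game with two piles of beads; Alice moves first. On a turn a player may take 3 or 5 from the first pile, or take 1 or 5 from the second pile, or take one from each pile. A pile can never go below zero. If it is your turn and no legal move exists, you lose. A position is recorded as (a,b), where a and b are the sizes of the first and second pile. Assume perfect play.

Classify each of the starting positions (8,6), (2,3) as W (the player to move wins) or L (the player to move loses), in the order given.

(8,6): L, (2,3): W

Work bottom-up. With no move the player to move loses. Otherwise the position is W if at least one move leads to an L position for the opponent, and L if every move leads to a W.
No move ever increases a pile, so every position that can arise here has a ≤ 8 and b ≤ 6; it is enough to label the cells with 0 ≤ a ≤ 8 and 0 ≤ b ≤ 6.
Every move lowers a or b (never raises either), so fill the grid row by row in increasing a, and left to right within a row: each cell's successors are then already labelled.
      b=0  b=1  b=2  b=3  b=4  b=5  b=6
a=0:    L    W    L    W    L    W    L
a=1:    L    W    L    W    L    W    L
a=2:    L    W    L    W    L    W    L
a=3:    W    W    W    W    W    W    W
a=4:    W    L    W    L    W    L    W
a=5:    W    L    W    L    W    L    W
a=6:    W    L    W    L    W    L    W
a=7:    W    W    W    W    W    W    W
a=8:    L    W    L    W    L    W    L
Cells with no legal move (terminal, hence L): (0,0), (1,0), (2,0).
The remaining L cells, each justified by listing all of its moves:
(0,2): the only move is to (0,1)(W), a W ⇒ L
(0,4): the only move is to (0,3)(W), a W ⇒ L
(0,6): moves to (0,5)(W), (0,1)(W); every one is W ⇒ L
(1,2): moves to (1,1)(W), (0,1)(W); every one is W ⇒ L
(1,4): moves to (1,3)(W), (0,3)(W); every one is W ⇒ L
(1,6): moves to (1,5)(W), (1,1)(W), (0,5)(W); every one is W ⇒ L
(2,2): moves to (2,1)(W), (1,1)(W); every one is W ⇒ L
(2,4): moves to (2,3)(W), (1,3)(W); every one is W ⇒ L
(2,6): moves to (2,5)(W), (2,1)(W), (1,5)(W); every one is W ⇒ L
(4,1): moves to (1,1)(W), (4,0)(W), (3,0)(W); every one is W ⇒ L
(4,3): moves to (1,3)(W), (4,2)(W), (3,2)(W); every one is W ⇒ L
(4,5): moves to (1,5)(W), (4,4)(W), (4,0)(W), (3,4)(W); every one is W ⇒ L
(5,1): moves to (2,1)(W), (0,1)(W), (5,0)(W), (4,0)(W); every one is W ⇒ L
(5,3): moves to (2,3)(W), (0,3)(W), (5,2)(W), (4,2)(W); every one is W ⇒ L
(5,5): moves to (2,5)(W), (0,5)(W), (5,4)(W), (5,0)(W), (4,4)(W); every one is W ⇒ L
(6,1): moves to (3,1)(W), (1,1)(W), (6,0)(W), (5,0)(W); every one is W ⇒ L
(6,3): moves to (3,3)(W), (1,3)(W), (6,2)(W), (5,2)(W); every one is W ⇒ L
(6,5): moves to (3,5)(W), (1,5)(W), (6,4)(W), (6,0)(W), (5,4)(W); every one is W ⇒ L
(8,0): moves to (5,0)(W), (3,0)(W); every one is W ⇒ L
(8,2): moves to (5,2)(W), (3,2)(W), (8,1)(W), (7,1)(W); every one is W ⇒ L
(8,4): moves to (5,4)(W), (3,4)(W), (8,3)(W), (7,3)(W); every one is W ⇒ L
(8,6): moves to (5,6)(W), (3,6)(W), (8,5)(W), (8,1)(W), (7,5)(W); every one is W ⇒ L
Every other cell has at least one move into one of the L cells above, so it is W.
(8,6): one of the L cells justified above, so L
(2,3): the move to (2,2) reaches an L cell, so W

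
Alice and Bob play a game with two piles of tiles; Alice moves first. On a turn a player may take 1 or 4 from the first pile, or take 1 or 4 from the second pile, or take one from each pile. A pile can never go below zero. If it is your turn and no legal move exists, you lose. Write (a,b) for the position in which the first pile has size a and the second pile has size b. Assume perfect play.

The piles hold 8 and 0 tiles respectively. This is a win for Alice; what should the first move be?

Build the W/L table. Terminal = L. A non-terminal position is W if it has a move to some L; otherwise it is L.
No move ever increases a pile, so every position that can arise here has a ≤ 8 and b ≤ 0; it is enough to label the cells with 0 ≤ a ≤ 8 and 0 ≤ b ≤ 0.
Every move lowers a or b (never raises either), so fill the grid row by row in increasing a, and left to right within a row: each cell's successors are then already labelled.
      b=0
a=0:    L
a=1:    W
a=2:    L
a=3:    W
a=4:    W
a=5:    L
a=6:    W
a=7:    L
a=8:    W
Cells with no legal move (terminal, hence L): (0,0).
The remaining L cells, each justified by listing all of its moves:
(2,0): L (sole option (1,0)(W) is W)
(5,0): L (options (4,0)(W), (1,0)(W) are all W)
(7,0): L (options (6,0)(W), (3,0)(W) are all W)
Every other cell has at least one move into one of the L cells above, so it is W.
From (8,0), the L positions reachable in one move are: (7,0).

Move to (7,0).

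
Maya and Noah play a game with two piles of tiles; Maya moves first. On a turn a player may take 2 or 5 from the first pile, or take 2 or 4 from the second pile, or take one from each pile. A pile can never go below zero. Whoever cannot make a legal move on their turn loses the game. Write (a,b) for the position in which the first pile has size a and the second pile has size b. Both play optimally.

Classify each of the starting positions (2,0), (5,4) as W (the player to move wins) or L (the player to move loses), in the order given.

Build the W/L table. Terminal = L. A non-terminal position is W if it has a move to some L; otherwise it is L.
No move ever increases a pile, so every position that can arise here has a ≤ 5 and b ≤ 4; it is enough to label the cells with 0 ≤ a ≤ 5 and 0 ≤ b ≤ 4.
Every move lowers a or b (never raises either), so fill the grid row by row in increasing a, and left to right within a row: each cell's successors are then already labelled.
      b=0  b=1  b=2  b=3  b=4
a=0:    L    L    W    W    W
a=1:    L    W    W    L    W
a=2:    W    W    L    L    W
a=3:    W    L    L    W    W
a=4:    L    L    W    W    W
a=5:    W    W    W    L    L
Cells with no legal move (terminal, hence L): (0,0), (0,1), (1,0).
The remaining L cells, each justified by listing all of its moves:
(1,3): moves to (1,1)(W), (0,2)(W); every one is W ⇒ L
(2,2): moves to (0,2)(W), (2,0)(W), (1,1)(W); every one is W ⇒ L
(2,3): moves to (0,3)(W), (2,1)(W), (1,2)(W); every one is W ⇒ L
(3,1): moves to (1,1)(W), (2,0)(W); every one is W ⇒ L
(3,2): moves to (1,2)(W), (3,0)(W), (2,1)(W); every one is W ⇒ L
(4,0): the only move is to (2,0)(W), a W ⇒ L
(4,1): moves to (2,1)(W), (3,0)(W); every one is W ⇒ L
(5,3): moves to (3,3)(W), (0,3)(W), (5,1)(W), (4,2)(W); every one is W ⇒ L
(5,4): moves to (3,4)(W), (0,4)(W), (5,2)(W), (5,0)(W), (4,3)(W); every one is W ⇒ L
Every other cell has at least one move into one of the L cells above, so it is W.
(2,0): the move to (0,0) reaches an L cell, so W
(5,4): one of the L cells justified above, so L

(2,0): W, (5,4): L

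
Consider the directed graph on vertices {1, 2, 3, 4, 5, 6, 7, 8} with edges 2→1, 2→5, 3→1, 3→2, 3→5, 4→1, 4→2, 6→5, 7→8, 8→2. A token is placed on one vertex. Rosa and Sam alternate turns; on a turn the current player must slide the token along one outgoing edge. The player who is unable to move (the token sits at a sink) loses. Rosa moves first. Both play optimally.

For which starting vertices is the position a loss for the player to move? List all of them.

Use the standard recursion: the mover loses at a terminal position; elsewhere, the mover wins exactly when some move hands the opponent an L position.
Every edge goes from a vertex to one that appears earlier in the order 5, 1, 2, 4, 8, 6, 7, 3, so processing vertices in that order labels each vertex after all of its successors.
5: no outgoing edge → L
1: no outgoing edge → L
2: can move to 1, which is L ⇒ W
4: can move to 1, which is L ⇒ W
8: the only move is to 2(W), a W ⇒ L
6: can move to 5, which is L ⇒ W
7: can move to 8, which is L ⇒ W
3: can move to 1, which is L ⇒ W
Reading off the rows marked L gives the requested list; there are 3 such vertices.

1, 5, 8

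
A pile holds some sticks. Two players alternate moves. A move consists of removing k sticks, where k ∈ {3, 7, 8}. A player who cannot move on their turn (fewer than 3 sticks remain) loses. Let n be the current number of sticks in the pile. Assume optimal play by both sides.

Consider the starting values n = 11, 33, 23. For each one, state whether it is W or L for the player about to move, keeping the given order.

11: L, 33: W, 23: W

Use the standard recursion: the mover loses at a terminal position; elsewhere, the mover wins exactly when some move hands the opponent an L position.
n=0: no move → L
n=1: no move → L
n=2: no move → L
n=3: →0(L), so W
n=4: →1(L), so W
n=5: →2(L), so W
n=6: →3(W) only, which is W, so L
n=7: →0(L), so W
n=8: →1(L), so W
n=9: →6(L), so W
n=10: →2(L), so W
n=11: →8(W), 4(W), 3(W) — all W, so L
n=12: →9(W), 5(W), 4(W) — all W, so L
n=13: →6(L), so W
n=14: →11(L), so W
n=15: →12(L), so W
n=16: →13(W), 9(W), 8(W) — all W, so L
n=17: →14(W), 10(W), 9(W) — all W, so L
n=18: →11(L), so W
n=19: →16(L), so W
n=20: →17(L), so W
n=21: →18(W), 14(W), 13(W) — all W, so L
n=22: →19(W), 15(W), 14(W) — all W, so L
n=23: →16(L), so W
n=24: →21(L), so W
n=25: →22(L), so W
n=26: →23(W), 19(W), 18(W) — all W, so L
n=27: →24(W), 20(W), 19(W) — all W, so L
n=28: →21(L), so W
n=29: →26(L), so W
n=30: →27(L), so W
n=31: →28(W), 24(W), 23(W) — all W, so L
n=32: →29(W), 25(W), 24(W) — all W, so L
n=33: →26(L), so W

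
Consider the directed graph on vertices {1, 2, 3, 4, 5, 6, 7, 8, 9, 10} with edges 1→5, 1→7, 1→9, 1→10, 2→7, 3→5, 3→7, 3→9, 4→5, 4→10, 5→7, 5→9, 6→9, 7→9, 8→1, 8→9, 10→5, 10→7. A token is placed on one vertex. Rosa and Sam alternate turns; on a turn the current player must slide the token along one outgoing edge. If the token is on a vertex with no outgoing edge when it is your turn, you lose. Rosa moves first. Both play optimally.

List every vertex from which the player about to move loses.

2, 9, 10

Use the standard recursion: the mover loses at a terminal position; elsewhere, the mover wins exactly when some move hands the opponent an L position.
Every edge goes from a vertex to one that appears earlier in the order 9, 7, 5, 3, 10, 1, 8, 6, 2, 4, so processing vertices in that order labels each vertex after all of its successors.
9: no outgoing edge → L
7: W (go to 9, an L position)
5: W (go to 9, an L position)
3: W (go to 9, an L position)
10: L (options 5(W), 7(W) are all W)
1: W (go to 10, an L position)
8: W (go to 9, an L position)
6: W (go to 9, an L position)
2: L (sole option 7(W) is W)
4: W (go to 10, an L position)
The losing starting vertices are exactly the entries labelled L in this table (3 of them).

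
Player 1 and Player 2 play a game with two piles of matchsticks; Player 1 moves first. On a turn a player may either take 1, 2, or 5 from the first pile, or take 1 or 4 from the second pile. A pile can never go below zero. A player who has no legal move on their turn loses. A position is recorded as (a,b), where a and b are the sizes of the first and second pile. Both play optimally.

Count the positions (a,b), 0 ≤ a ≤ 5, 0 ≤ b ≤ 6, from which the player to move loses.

14

Positions with no move are L. A position that does have a move is losing for the player to move precisely when every available move leads to a winning position for the opponent. Fill in the labels:
Every move lowers a or b (never raises either), so fill the grid row by row in increasing a, and left to right within a row: each cell's successors are then already labelled.
      b=0  b=1  b=2  b=3  b=4  b=5  b=6
a=0:    L    W    L    W    W    L    W
a=1:    W    L    W    L    W    W    L
a=2:    W    W    W    W    L    W    W
a=3:    L    W    L    W    W    L    W
a=4:    W    L    W    L    W    W    L
a=5:    W    W    W    W    L    W    W
Cells with no legal move (terminal, hence L): (0,0).
The remaining L cells, each justified by listing all of its moves:
(0,2): →(0,1)(W) only, which is W, so L
(0,5): →(0,4)(W), (0,1)(W) — all W, so L
(1,1): →(0,1)(W), (1,0)(W) — all W, so L
(1,3): →(0,3)(W), (1,2)(W) — all W, so L
(1,6): →(0,6)(W), (1,5)(W), (1,2)(W) — all W, so L
(2,4): →(1,4)(W), (0,4)(W), (2,3)(W), (2,0)(W) — all W, so L
(3,0): →(2,0)(W), (1,0)(W) — all W, so L
(3,2): →(2,2)(W), (1,2)(W), (3,1)(W) — all W, so L
(3,5): →(2,5)(W), (1,5)(W), (3,4)(W), (3,1)(W) — all W, so L
(4,1): →(3,1)(W), (2,1)(W), (4,0)(W) — all W, so L
(4,3): →(3,3)(W), (2,3)(W), (4,2)(W) — all W, so L
(4,6): →(3,6)(W), (2,6)(W), (4,5)(W), (4,2)(W) — all W, so L
(5,4): →(4,4)(W), (3,4)(W), (0,4)(W), (5,3)(W), (5,0)(W) — all W, so L
Every other cell has at least one move into one of the L cells above, so it is W.
L cells per row: a=0: 3, a=1: 3, a=2: 1, a=3: 3, a=4: 3, a=5: 1; total 14.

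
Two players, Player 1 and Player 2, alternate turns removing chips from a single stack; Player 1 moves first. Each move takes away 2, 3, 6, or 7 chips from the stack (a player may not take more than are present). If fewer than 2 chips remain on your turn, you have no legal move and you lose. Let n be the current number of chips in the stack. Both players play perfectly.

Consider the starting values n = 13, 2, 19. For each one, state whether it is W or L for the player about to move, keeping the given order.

Positions with no move are L. A position that does have a move is losing for the player to move precisely when every available move leads to a winning position for the opponent. Fill in the labels:
n=0: no move → L
n=1: no move → L
n=2: reaches L-position 0 → W
n=3: reaches L-position 1 → W
n=4: reaches L-position 1 → W
n=5: only reaches 3(W), 2(W), all W → L
n=6: reaches L-position 0 → W
n=7: reaches L-position 5 → W
n=8: reaches L-position 5 → W
n=9: only reaches 7(W), 6(W), 3(W), 2(W), all W → L
n=10: only reaches 8(W), 7(W), 4(W), 3(W), all W → L
n=11: reaches L-position 9 → W
n=12: reaches L-position 10 → W
n=13: reaches L-position 10 → W
n=14: only reaches 12(W), 11(W), 8(W), 7(W), all W → L
n=15: reaches L-position 9 → W
n=16: reaches L-position 14 → W
n=17: reaches L-position 14 → W
n=18: only reaches 16(W), 15(W), 12(W), 11(W), all W → L
n=19: only reaches 17(W), 16(W), 13(W), 12(W), all W → L

13: W, 2: W, 19: L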